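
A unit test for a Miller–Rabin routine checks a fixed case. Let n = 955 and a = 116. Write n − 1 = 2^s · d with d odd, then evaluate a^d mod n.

296

n − 1 = 954 = 2^1 · 477, so s = 1 and d = 477.
Repeated squaring mod 955: 116^1 ≡ 116, 116^2 ≡ 86, 116^4 ≡ 711, 116^8 ≡ 326, 116^16 ≡ 271, 116^32 ≡ 861, 116^64 ≡ 241, 116^128 ≡ 781, 116^256 ≡ 671.
477 = 256 + 128 + 64 + 16 + 8 + 4 + 1, so 116^477 ≡ 671·781·241·271·326·711·116 ≡ 296 (mod 955).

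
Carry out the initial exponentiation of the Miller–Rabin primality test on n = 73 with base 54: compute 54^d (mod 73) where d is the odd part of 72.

27

n − 1 = 72 = 2^3 · 9, so s = 3 and d = 9.
Repeated squaring mod 73: 54^1 ≡ 54, 54^2 ≡ 69, 54^4 ≡ 16, 54^8 ≡ 37.
9 = 8 + 1, so 54^9 ≡ 37·54 ≡ 27 (mod 73).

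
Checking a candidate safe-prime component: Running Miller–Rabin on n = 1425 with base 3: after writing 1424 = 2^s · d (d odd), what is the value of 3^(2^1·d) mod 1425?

264

n − 1 = 1424 = 2^4 · 89, so s = 4 and d = 89.
x_0 = 3^89 mod 1425 = 108.
x_1 = 108^2 mod 1425 = 264.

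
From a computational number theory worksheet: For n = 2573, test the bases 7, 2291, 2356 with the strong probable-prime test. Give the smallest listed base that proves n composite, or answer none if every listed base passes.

7

n − 1 = 2572 = 2^2 · 643, so s = 2 and d = 643.
Base 7: x_0 = 7^643 mod 2573 = 1600. x_0 is neither 1 nor 2572, so continue squaring. x_1 = 1600^2 mod 2573 = 2438. Reached i = s−1 = 1 without hitting −1: 7 is a Miller–Rabin witness and 2573 is composite.
Base 2291: x_0 = 2291^643 mod 2573 = 379. x_0 is neither 1 nor 2572, so continue squaring. x_1 = 379^2 mod 2573 = 2126. Reached i = s−1 = 1 without hitting −1: 2291 is a Miller–Rabin witness and 2573 is composite.
Base 2356: x_0 = 2356^643 mod 2573 = 1426. x_0 is neither 1 nor 2572, so continue squaring. x_1 = 1426^2 mod 2573 = 806. Reached i = s−1 = 1 without hitting −1: 2356 is a Miller–Rabin witness and 2573 is composite.
The smallest witness among the given bases is 7.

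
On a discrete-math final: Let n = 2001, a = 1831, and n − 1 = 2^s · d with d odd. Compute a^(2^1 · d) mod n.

n − 1 = 2000 = 2^4 · 125, so s = 4 and d = 125.
x_0 = 1831^125 mod 2001 = 109.
x_1 = 109^2 mod 2001 = 1876.

1876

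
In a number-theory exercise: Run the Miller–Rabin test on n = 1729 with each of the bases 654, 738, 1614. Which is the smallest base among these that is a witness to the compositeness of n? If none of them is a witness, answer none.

738

n − 1 = 1728 = 2^6 · 27, so s = 6 and d = 27.
Base 654: x_0 = 654^27 mod 1729 = 1728. x_0 = 1728 ≡ −1, so 654 is not a witness.
Base 738: x_0 = 738^27 mod 1729 = 818. x_0 is neither 1 nor 1728, so continue squaring. x_1 = 818^2 mod 1729 = 1. x_1 = 1 but x_0 ≠ ±1, a nontrivial square root of 1 — 738 is a witness and 1729 is composite.
Base 1614: x_0 = 1614^27 mod 1729 = 645. x_0 is neither 1 nor 1728, so continue squaring. x_1 = 645^2 mod 1729 = 1065. x_2 = 1065^2 mod 1729 = 1. x_2 = 1 but x_1 ≠ ±1, a nontrivial square root of 1 — 1614 is a witness and 1729 is composite.
The smallest witness among the given bases is 738.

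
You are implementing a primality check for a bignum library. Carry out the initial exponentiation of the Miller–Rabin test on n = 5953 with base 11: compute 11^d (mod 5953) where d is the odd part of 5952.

1210

n − 1 = 5952 = 2^6 · 93, so s = 6 and d = 93.
11^93 mod 5953 = 1210.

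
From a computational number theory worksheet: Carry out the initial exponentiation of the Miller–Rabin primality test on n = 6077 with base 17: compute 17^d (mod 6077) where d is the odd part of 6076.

3449

n − 1 = 6076 = 2^2 · 1519, so s = 2 and d = 1519.
17^1519 mod 6077 = 3449.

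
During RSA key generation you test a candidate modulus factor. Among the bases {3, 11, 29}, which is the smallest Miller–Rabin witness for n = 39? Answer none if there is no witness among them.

n − 1 = 38 = 2^1 · 19, so s = 1 and d = 19.
Base 3: x_0 = 3^19 mod 39 = 3. x_0 ∉ {1, 38} and s = 1, so 3 is a Miller–Rabin witness and 39 is composite.
Base 11: x_0 = 11^19 mod 39 = 2. x_0 ∉ {1, 38} and s = 1, so 11 is a Miller–Rabin witness and 39 is composite.
Base 29: x_0 = 29^19 mod 39 = 29. x_0 ∉ {1, 38} and s = 1, so 29 is a Miller–Rabin witness and 39 is composite.
The smallest witness among the given bases is 3.

3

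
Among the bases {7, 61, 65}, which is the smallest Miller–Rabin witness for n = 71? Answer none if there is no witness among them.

n − 1 = 70 = 2^1 · 35, so s = 1 and d = 35.
Base 7: x_0 = 7^35 mod 71 = 70. x_0 = 70 ≡ −1, so 7 is not a witness.
Base 61: x_0 = 61^35 mod 71 = 70. x_0 = 70 ≡ −1, so 61 is not a witness.
Base 65: x_0 = 65^35 mod 71 = 70. x_0 = 70 ≡ −1, so 65 is not a witness.
No listed base is a witness for 71.

none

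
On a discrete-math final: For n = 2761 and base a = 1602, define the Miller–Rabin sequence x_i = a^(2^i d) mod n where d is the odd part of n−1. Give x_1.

n − 1 = 2760 = 2^3 · 345, so s = 3 and d = 345.
x_0 = 1602^345 mod 2761 = 1132.
x_1 = 1132^2 mod 2761 = 320.

320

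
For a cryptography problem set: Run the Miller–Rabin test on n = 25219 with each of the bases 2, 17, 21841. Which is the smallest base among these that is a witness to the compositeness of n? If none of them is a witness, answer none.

none

n − 1 = 25218 = 2^1 · 12609, so s = 1 and d = 12609.
Base 2: x_0 = 2^12609 mod 25219 = 25218. x_0 = 25218 ≡ −1, so 2 is not a witness.
Base 17: x_0 = 17^12609 mod 25219 = 1. x_0 = 1, so 17 is not a witness.
Base 21841: x_0 = 21841^12609 mod 25219 = 1. x_0 = 1, so 21841 is not a witness.
No listed base is a witness for 25219.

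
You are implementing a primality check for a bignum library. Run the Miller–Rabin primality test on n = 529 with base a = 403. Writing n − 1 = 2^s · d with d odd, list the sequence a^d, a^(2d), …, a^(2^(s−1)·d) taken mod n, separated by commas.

323, 116, 231, 461

n − 1 = 528 = 2^4 · 33, so s = 4 and d = 33.
x_0 = 403^33 mod 529 = 323.
x_1 = 323^2 mod 529 = 116.
x_2 = 116^2 mod 529 = 231.
x_3 = 231^2 mod 529 = 461.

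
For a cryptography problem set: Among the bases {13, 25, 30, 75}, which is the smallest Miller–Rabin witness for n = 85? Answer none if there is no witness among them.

25

n − 1 = 84 = 2^2 · 21, so s = 2 and d = 21.
Base 13: x_0 = 13^21 mod 85 = 13. x_0 is neither 1 nor 84, so continue squaring. x_1 = 13^2 mod 85 = 84. x_1 ≡ −1, so 13 is not a witness.
Base 25: x_0 = 25^21 mod 85 = 60. x_0 is neither 1 nor 84, so continue squaring. x_1 = 60^2 mod 85 = 30. Reached i = s−1 = 1 without hitting −1: 25 is a Miller–Rabin witness and 85 is composite.
Base 30: x_0 = 30^21 mod 85 = 30. x_0 is neither 1 nor 84, so continue squaring. x_1 = 30^2 mod 85 = 50. Reached i = s−1 = 1 without hitting −1: 30 is a Miller–Rabin witness and 85 is composite.
Base 75: x_0 = 75^21 mod 85 = 45. x_0 is neither 1 nor 84, so continue squaring. x_1 = 45^2 mod 85 = 70. Reached i = s−1 = 1 without hitting −1: 75 is a Miller–Rabin witness and 85 is composite.
The smallest witness among the given bases is 25.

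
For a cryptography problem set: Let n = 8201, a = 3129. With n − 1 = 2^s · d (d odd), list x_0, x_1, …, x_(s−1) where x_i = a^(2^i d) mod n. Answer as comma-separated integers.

n − 1 = 8200 = 2^3 · 1025, so s = 3 and d = 1025.
x_0 = 3129^1025 mod 8201 = 5820.
x_1 = 5820^2 mod 8201 = 2270.
x_2 = 2270^2 mod 8201 = 2672.

5820, 2270, 2672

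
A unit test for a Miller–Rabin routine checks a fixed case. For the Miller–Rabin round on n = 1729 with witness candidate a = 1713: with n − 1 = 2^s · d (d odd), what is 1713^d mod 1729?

n − 1 = 1728 = 2^6 · 27, so s = 6 and d = 27.
1713^27 mod 1729 = 1728.

1728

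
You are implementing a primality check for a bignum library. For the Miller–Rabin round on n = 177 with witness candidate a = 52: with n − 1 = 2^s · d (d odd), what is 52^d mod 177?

n − 1 = 176 = 2^4 · 11, so s = 4 and d = 11.
Repeated squaring mod 177: 52^1 ≡ 52, 52^2 ≡ 49, 52^4 ≡ 100, 52^8 ≡ 88.
11 = 8 + 2 + 1, so 52^11 ≡ 88·49·52 ≡ 142 (mod 177).

142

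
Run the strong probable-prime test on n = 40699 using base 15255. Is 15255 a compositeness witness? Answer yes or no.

n − 1 = 40698 = 2^1 · 20349, so s = 1 and d = 20349.
x_0 = 15255^20349 mod 40699 = 1.
x_0 = 1, so 15255 is not a witness.

no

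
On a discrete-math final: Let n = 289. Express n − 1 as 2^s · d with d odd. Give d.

Halving: 288 → 144 → 72 → 36 → 18 → 9; 9 is odd.
So 288 = 2^5 · 9.

9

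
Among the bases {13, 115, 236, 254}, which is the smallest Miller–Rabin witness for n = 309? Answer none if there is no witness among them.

n − 1 = 308 = 2^2 · 77, so s = 2 and d = 77.
Base 13: x_0 = 13^77 mod 309 = 61. x_0 is neither 1 nor 308, so continue squaring. x_1 = 61^2 mod 309 = 13. Reached i = s−1 = 1 without hitting −1: 13 is a Miller–Rabin witness and 309 is composite.
Base 115: x_0 = 115^77 mod 309 = 226. x_0 is neither 1 nor 308, so continue squaring. x_1 = 226^2 mod 309 = 91. Reached i = s−1 = 1 without hitting −1: 115 is a Miller–Rabin witness and 309 is composite.
Base 236: x_0 = 236^77 mod 309 = 272. x_0 is neither 1 nor 308, so continue squaring. x_1 = 272^2 mod 309 = 133. Reached i = s−1 = 1 without hitting −1: 236 is a Miller–Rabin witness and 309 is composite.
Base 254: x_0 = 254^77 mod 309 = 143. x_0 is neither 1 nor 308, so continue squaring. x_1 = 143^2 mod 309 = 55. Reached i = s−1 = 1 without hitting −1: 254 is a Miller–Rabin witness and 309 is composite.
The smallest witness among the given bases is 13.

13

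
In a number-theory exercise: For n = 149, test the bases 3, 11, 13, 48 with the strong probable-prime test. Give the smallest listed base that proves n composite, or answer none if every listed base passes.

n − 1 = 148 = 2^2 · 37, so s = 2 and d = 37.
Base 3: x_0 = 3^37 mod 149 = 44. x_0 is neither 1 nor 148, so continue squaring. x_1 = 44^2 mod 149 = 148. x_1 ≡ −1, so 3 is not a witness.
Base 11: x_0 = 11^37 mod 149 = 105. x_0 is neither 1 nor 148, so continue squaring. x_1 = 105^2 mod 149 = 148. x_1 ≡ −1, so 11 is not a witness.
Base 13: x_0 = 13^37 mod 149 = 105. x_0 is neither 1 nor 148, so continue squaring. x_1 = 105^2 mod 149 = 148. x_1 ≡ −1, so 13 is not a witness.
Base 48: x_0 = 48^37 mod 149 = 44. x_0 is neither 1 nor 148, so continue squaring. x_1 = 44^2 mod 149 = 148. x_1 ≡ −1, so 48 is not a witness.
No listed base is a witness for 149.

none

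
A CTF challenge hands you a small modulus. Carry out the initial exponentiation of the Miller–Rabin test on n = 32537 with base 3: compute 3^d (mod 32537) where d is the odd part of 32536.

27076

n − 1 = 32536 = 2^3 · 4067, so s = 3 and d = 4067.
3^4067 mod 32537 = 27076.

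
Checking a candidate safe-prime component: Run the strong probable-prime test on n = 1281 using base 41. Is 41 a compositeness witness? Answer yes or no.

no

n − 1 = 1280 = 2^8 · 5, so s = 8 and d = 5.
x_0 = 41^5 mod 1281 = 1280.
x_0 = 1280 ≡ −1, so 41 is not a witness.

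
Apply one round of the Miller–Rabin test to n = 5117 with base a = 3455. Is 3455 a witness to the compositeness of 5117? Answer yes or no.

yes

n − 1 = 5116 = 2^2 · 1279, so s = 2 and d = 1279.
x_0 = 3455^1279 mod 5117 = 2937.
x_0 is neither 1 nor 5116, so continue squaring.
x_1 = 2937^2 mod 5117 = 3824.
Reached i = s−1 = 1 without hitting −1: 3455 is a Miller–Rabin witness and 5117 is composite.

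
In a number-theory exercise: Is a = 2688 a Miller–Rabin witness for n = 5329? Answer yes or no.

n − 1 = 5328 = 2^4 · 333, so s = 4 and d = 333.
x_0 = 2688^333 mod 5329 = 3263.
x_0 is neither 1 nor 5328, so continue squaring.
x_1 = 3263^2 mod 5329 = 5156.
x_2 = 5156^2 mod 5329 = 3284.
x_3 = 3284^2 mod 5329 = 4089.
Reached i = s−1 = 3 without hitting −1: 2688 is a Miller–Rabin witness and 5329 is composite.

yes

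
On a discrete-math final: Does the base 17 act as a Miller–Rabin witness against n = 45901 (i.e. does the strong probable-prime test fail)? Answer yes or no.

yes

n − 1 = 45900 = 2^2 · 11475, so s = 2 and d = 11475.
Repeated squaring mod 45901: 17^1 ≡ 17, 17^2 ≡ 289, 17^4 ≡ 37620, 17^8 ≡ 44768, 17^16 ≡ 44362, 17^32 ≡ 27570, 17^64 ≡ 30241, 17^128 ≡ 32458, 17^256 ≡ 2012, 17^512 ≡ 8856, 17^1024 ≡ 29828, 17^2048 ≡ 10501, 17^4096 ≡ 16799, 17^8192 ≡ 7053.
11475 = 8192 + 2048 + 1024 + 128 + 64 + 16 + 2 + 1, so 17^11475 ≡ 7053·10501·29828·32458·30241·44362·289·17 ≡ 37976 (mod 45901).
x_0 = 17^11475 mod 45901 = 37976.
x_0 is neither 1 nor 45900, so continue squaring.
x_1 = 37976^2 mod 45901 = 13057.
Reached i = s−1 = 1 without hitting −1: 17 is a Miller–Rabin witness and 45901 is composite.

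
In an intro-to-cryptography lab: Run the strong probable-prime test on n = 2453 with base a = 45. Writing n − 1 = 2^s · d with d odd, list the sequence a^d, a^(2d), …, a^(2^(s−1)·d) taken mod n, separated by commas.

n − 1 = 2452 = 2^2 · 613, so s = 2 and d = 613.
x_0 = 45^613 mod 2453 = 650.
x_1 = 650^2 mod 2453 = 584.

650, 584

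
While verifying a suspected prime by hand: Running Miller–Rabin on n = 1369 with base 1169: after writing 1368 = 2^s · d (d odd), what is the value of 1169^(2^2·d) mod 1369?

371

n − 1 = 1368 = 2^3 · 171, so s = 3 and d = 171.
x_0 = 1169^171 mod 1369 = 697.
x_1 = 697^2 mod 1369 = 1183.
x_2 = 1183^2 mod 1369 = 371.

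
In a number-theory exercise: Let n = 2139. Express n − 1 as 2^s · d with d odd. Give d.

1069

Halving: 2138 → 1069; 1069 is odd.
So 2138 = 2^1 · 1069.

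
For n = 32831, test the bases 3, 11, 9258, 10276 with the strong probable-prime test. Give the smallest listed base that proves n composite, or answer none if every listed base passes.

none

n − 1 = 32830 = 2^1 · 16415, so s = 1 and d = 16415.
Base 3: x_0 = 3^16415 mod 32831 = 1. x_0 = 1, so 3 is not a witness.
Base 11: x_0 = 11^16415 mod 32831 = 1. x_0 = 1, so 11 is not a witness.
Base 9258: x_0 = 9258^16415 mod 32831 = 32830. x_0 = 32830 ≡ −1, so 9258 is not a witness.
Base 10276: x_0 = 10276^16415 mod 32831 = 32830. x_0 = 32830 ≡ −1, so 10276 is not a witness.
No listed base is a witness for 32831.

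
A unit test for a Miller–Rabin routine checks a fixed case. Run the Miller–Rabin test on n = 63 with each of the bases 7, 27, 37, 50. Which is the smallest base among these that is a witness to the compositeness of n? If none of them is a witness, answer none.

n − 1 = 62 = 2^1 · 31, so s = 1 and d = 31.
Base 7: x_0 = 7^31 mod 63 = 7. x_0 ∉ {1, 62} and s = 1, so 7 is a Miller–Rabin witness and 63 is composite.
Base 27: x_0 = 27^31 mod 63 = 27. x_0 ∉ {1, 62} and s = 1, so 27 is a Miller–Rabin witness and 63 is composite.
Base 37: x_0 = 37^31 mod 63 = 37. x_0 ∉ {1, 62} and s = 1, so 37 is a Miller–Rabin witness and 63 is composite.
Base 50: x_0 = 50^31 mod 63 = 50. x_0 ∉ {1, 62} and s = 1, so 50 is a Miller–Rabin witness and 63 is composite.
The smallest witness among the given bases is 7.

7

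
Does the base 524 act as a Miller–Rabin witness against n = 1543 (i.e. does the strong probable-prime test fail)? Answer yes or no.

n − 1 = 1542 = 2^1 · 771, so s = 1 and d = 771.
x_0 = 524^771 mod 1543 = 1542.
x_0 = 1542 ≡ −1, so 524 is not a witness.

no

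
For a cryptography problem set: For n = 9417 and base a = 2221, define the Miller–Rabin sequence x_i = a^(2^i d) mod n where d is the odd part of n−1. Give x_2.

2938

n − 1 = 9416 = 2^3 · 1177, so s = 3 and d = 1177.
Repeated squaring mod 9417: 2221^1 ≡ 2221, 2221^2 ≡ 7750, 2221^4 ≡ 874, 2221^8 ≡ 1099, 2221^16 ≡ 2425, 2221^32 ≡ 4417, 2221^64 ≡ 7282, 2221^128 ≡ 397, 2221^256 ≡ 6937, 2221^512 ≡ 1099, 2221^1024 ≡ 2425.
1177 = 1024 + 128 + 16 + 8 + 1, so 2221^1177 ≡ 2425·397·2425·1099·2221 ≡ 7897 (mod 9417).
x_0 = 7897.
x_1 = 7897^2 mod 9417 = 3235.
x_2 = 3235^2 mod 9417 = 2938.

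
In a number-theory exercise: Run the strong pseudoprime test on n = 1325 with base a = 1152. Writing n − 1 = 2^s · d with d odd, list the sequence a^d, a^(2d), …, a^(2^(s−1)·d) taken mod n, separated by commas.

398, 729

n − 1 = 1324 = 2^2 · 331, so s = 2 and d = 331.
x_0 = 1152^331 mod 1325 = 398.
x_1 = 398^2 mod 1325 = 729.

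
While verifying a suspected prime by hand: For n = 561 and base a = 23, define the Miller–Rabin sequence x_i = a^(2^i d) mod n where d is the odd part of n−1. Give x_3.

n − 1 = 560 = 2^4 · 35, so s = 4 and d = 35.
x_0 = 23^35 mod 561 = 386.
x_1 = 386^2 mod 561 = 331.
x_2 = 331^2 mod 561 = 166.
x_3 = 166^2 mod 561 = 67.

67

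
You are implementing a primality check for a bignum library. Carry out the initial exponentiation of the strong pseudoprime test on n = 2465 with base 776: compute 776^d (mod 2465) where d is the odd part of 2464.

n − 1 = 2464 = 2^5 · 77, so s = 5 and d = 77.
776^77 mod 2465 = 1826.

1826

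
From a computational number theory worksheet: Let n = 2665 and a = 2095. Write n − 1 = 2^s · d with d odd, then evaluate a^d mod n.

n − 1 = 2664 = 2^3 · 333, so s = 3 and d = 333.
2095^333 mod 2665 = 720.

720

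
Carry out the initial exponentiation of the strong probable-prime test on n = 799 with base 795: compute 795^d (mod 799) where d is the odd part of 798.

123

n − 1 = 798 = 2^1 · 399, so s = 1 and d = 399.
Repeated squaring mod 799: 795^1 ≡ 795, 795^2 ≡ 16, 795^4 ≡ 256, 795^8 ≡ 18, 795^16 ≡ 324, 795^32 ≡ 307, 795^64 ≡ 766, 795^128 ≡ 290, 795^256 ≡ 205.
399 = 256 + 128 + 8 + 4 + 2 + 1, so 795^399 ≡ 205·290·18·256·16·795 ≡ 123 (mod 799).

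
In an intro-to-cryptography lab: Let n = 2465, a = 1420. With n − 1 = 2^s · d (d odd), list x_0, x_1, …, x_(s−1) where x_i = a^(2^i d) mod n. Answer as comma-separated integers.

n − 1 = 2464 = 2^5 · 77, so s = 5 and d = 77.
x_0 = 1420^77 mod 2465 = 1130.
x_1 = 1130^2 mod 2465 = 30.
x_2 = 30^2 mod 2465 = 900.
x_3 = 900^2 mod 2465 = 1480.
x_4 = 1480^2 mod 2465 = 1480.

1130, 30, 900, 1480, 1480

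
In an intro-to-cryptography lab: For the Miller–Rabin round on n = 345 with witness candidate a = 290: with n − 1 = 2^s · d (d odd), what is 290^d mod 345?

5

n − 1 = 344 = 2^3 · 43, so s = 3 and d = 43.
290^43 mod 345 = 5.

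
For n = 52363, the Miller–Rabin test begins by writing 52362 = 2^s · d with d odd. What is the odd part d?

Halving: 52362 → 26181; 26181 is odd.
So 52362 = 2^1 · 26181.

26181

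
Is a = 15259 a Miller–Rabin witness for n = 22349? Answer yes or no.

no

n − 1 = 22348 = 2^2 · 5587, so s = 2 and d = 5587.
x_0 = 15259^5587 mod 22349 = 5722.
x_0 is neither 1 nor 22348, so continue squaring.
x_1 = 5722^2 mod 22349 = 22348.
x_1 ≡ −1, so 15259 is not a witness.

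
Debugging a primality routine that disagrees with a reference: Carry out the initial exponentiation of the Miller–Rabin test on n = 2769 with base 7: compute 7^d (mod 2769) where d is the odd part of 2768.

1675

n − 1 = 2768 = 2^4 · 173, so s = 4 and d = 173.
7^173 mod 2769 = 1675.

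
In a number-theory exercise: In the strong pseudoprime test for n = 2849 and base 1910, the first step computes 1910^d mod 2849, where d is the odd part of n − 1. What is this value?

2043

n − 1 = 2848 = 2^5 · 89, so s = 5 and d = 89.
1910^89 mod 2849 = 2043.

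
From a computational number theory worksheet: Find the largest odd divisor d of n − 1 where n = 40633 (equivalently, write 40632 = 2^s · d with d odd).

5079

Halving: 40632 → 20316 → 10158 → 5079; 5079 is odd.
So 40632 = 2^3 · 5079.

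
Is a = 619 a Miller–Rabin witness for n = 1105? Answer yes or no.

yes

n − 1 = 1104 = 2^4 · 69, so s = 4 and d = 69.
x_0 = 619^69 mod 1105 = 164.
x_0 is neither 1 nor 1104, so continue squaring.
x_1 = 164^2 mod 1105 = 376.
x_2 = 376^2 mod 1105 = 1041.
x_3 = 1041^2 mod 1105 = 781.
Reached i = s−1 = 3 without hitting −1: 619 is a Miller–Rabin witness and 1105 is composite.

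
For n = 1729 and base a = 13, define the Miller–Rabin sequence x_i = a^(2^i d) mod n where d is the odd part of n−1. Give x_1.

n − 1 = 1728 = 2^6 · 27, so s = 6 and d = 27.
x_0 = 13^27 mod 1729 = 1196.
x_1 = 1196^2 mod 1729 = 533.

533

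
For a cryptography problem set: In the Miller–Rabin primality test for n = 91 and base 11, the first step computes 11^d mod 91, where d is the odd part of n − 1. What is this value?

n − 1 = 90 = 2^1 · 45, so s = 1 and d = 45.
11^45 mod 91 = 8.

8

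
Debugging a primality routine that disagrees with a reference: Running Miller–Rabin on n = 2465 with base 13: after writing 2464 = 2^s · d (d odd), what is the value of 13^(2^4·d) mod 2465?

n − 1 = 2464 = 2^5 · 77, so s = 5 and d = 77.
x_0 = 13^77 mod 2465 = 608.
x_1 = 608^2 mod 2465 = 2379.
x_2 = 2379^2 mod 2465 = 1.
x_3 = 1^2 mod 2465 = 1.
x_4 = 1^2 mod 2465 = 1.

1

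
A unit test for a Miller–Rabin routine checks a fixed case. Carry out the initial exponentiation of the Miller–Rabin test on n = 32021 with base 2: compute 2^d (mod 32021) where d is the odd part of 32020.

n − 1 = 32020 = 2^2 · 8005, so s = 2 and d = 8005.
2^8005 mod 32021 = 28445.

28445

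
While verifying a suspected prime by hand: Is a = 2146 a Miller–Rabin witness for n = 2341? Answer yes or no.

n − 1 = 2340 = 2^2 · 585, so s = 2 and d = 585.
x_0 = 2146^585 mod 2341 = 2340.
x_0 = 2340 ≡ −1, so 2146 is not a witness.

no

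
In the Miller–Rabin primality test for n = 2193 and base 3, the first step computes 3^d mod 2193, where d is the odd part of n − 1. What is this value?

n − 1 = 2192 = 2^4 · 137, so s = 4 and d = 137.
3^137 mod 2193 = 1578.

1578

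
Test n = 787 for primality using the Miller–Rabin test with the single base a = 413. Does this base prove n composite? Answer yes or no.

no

n − 1 = 786 = 2^1 · 393, so s = 1 and d = 393.
x_0 = 413^393 mod 787 = 786.
x_0 = 786 ≡ −1, so 413 is not a witness.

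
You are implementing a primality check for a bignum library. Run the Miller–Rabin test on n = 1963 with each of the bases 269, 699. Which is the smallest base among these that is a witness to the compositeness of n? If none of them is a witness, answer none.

n − 1 = 1962 = 2^1 · 981, so s = 1 and d = 981.
Base 269: x_0 = 269^981 mod 1963 = 1. x_0 = 1, so 269 is not a witness.
Base 699: x_0 = 699^981 mod 1963 = 311. x_0 ∉ {1, 1962} and s = 1, so 699 is a Miller–Rabin witness and 1963 is composite.
The smallest witness among the given bases is 699.

699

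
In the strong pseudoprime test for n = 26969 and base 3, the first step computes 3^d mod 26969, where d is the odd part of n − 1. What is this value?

15061

n − 1 = 26968 = 2^3 · 3371, so s = 3 and d = 3371.
Repeated squaring mod 26969: 3^1 ≡ 3, 3^2 ≡ 9, 3^4 ≡ 81, 3^8 ≡ 6561, 3^16 ≡ 4197, 3^32 ≡ 4052, 3^64 ≡ 21552, 3^128 ≡ 1617, 3^256 ≡ 25665, 3^512 ≡ 1369, 3^1024 ≡ 13300, 3^2048 ≡ 329.
3371 = 2048 + 1024 + 256 + 32 + 8 + 2 + 1, so 3^3371 ≡ 329·13300·25665·4052·6561·9·3 ≡ 15061 (mod 26969).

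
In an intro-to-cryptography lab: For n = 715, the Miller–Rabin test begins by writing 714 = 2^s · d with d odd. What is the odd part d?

357

Halving: 714 → 357; 357 is odd.
So 714 = 2^1 · 357.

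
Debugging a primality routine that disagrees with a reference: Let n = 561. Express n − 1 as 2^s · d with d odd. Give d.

Halving: 560 → 280 → 140 → 70 → 35; 35 is odd.
So 560 = 2^4 · 35.

35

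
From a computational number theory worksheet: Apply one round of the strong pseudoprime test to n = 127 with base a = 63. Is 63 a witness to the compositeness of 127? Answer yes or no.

n − 1 = 126 = 2^1 · 63, so s = 1 and d = 63.
x_0 = 63^63 mod 127 = 126.
x_0 = 126 ≡ −1, so 63 is not a witness.

no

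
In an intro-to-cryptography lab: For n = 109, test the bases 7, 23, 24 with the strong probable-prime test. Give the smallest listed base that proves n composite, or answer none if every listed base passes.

none

n − 1 = 108 = 2^2 · 27, so s = 2 and d = 27.
Base 7: x_0 = 7^27 mod 109 = 1. x_0 = 1, so 7 is not a witness.
Base 23: x_0 = 23^27 mod 109 = 33. x_0 is neither 1 nor 108, so continue squaring. x_1 = 33^2 mod 109 = 108. x_1 ≡ −1, so 23 is not a witness.
Base 24: x_0 = 24^27 mod 109 = 76. x_0 is neither 1 nor 108, so continue squaring. x_1 = 76^2 mod 109 = 108. x_1 ≡ −1, so 24 is not a witness.
No listed base is a witness for 109.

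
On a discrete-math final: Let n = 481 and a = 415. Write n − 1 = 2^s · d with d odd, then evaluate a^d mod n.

n − 1 = 480 = 2^5 · 15, so s = 5 and d = 15.
415^15 mod 481 = 142.

142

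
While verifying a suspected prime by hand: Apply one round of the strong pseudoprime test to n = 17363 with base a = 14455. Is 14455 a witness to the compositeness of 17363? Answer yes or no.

n − 1 = 17362 = 2^1 · 8681, so s = 1 and d = 8681.
x_0 = 14455^8681 mod 17363 = 15204.
x_0 ∉ {1, 17362} and s = 1, so 14455 is a Miller–Rabin witness and 17363 is composite.

yes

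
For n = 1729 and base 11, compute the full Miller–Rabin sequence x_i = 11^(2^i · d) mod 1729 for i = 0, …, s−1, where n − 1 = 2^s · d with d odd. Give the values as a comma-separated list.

n − 1 = 1728 = 2^6 · 27, so s = 6 and d = 27.
x_0 = 11^27 mod 1729 = 1331.
x_1 = 1331^2 mod 1729 = 1065.
x_2 = 1065^2 mod 1729 = 1.
x_3 = 1^2 mod 1729 = 1.
x_4 = 1^2 mod 1729 = 1.
x_5 = 1^2 mod 1729 = 1.

1331, 1065, 1, 1, 1, 1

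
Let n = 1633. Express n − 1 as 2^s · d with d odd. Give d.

51

Halving: 1632 → 816 → 408 → 204 → 102 → 51; 51 is odd.
So 1632 = 2^5 · 51.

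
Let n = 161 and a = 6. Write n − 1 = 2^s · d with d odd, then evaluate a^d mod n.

n − 1 = 160 = 2^5 · 5, so s = 5 and d = 5.
6^5 mod 161 = 48.

48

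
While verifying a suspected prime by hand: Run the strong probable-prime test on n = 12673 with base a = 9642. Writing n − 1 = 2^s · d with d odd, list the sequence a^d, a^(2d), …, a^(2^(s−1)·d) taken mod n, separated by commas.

4162, 10926, 10489, 4808, 1312, 10489, 4808

n − 1 = 12672 = 2^7 · 99, so s = 7 and d = 99.
x_0 = 9642^99 mod 12673 = 4162.
x_1 = 4162^2 mod 12673 = 10926.
x_2 = 10926^2 mod 12673 = 10489.
x_3 = 10489^2 mod 12673 = 4808.
x_4 = 4808^2 mod 12673 = 1312.
x_5 = 1312^2 mod 12673 = 10489.
x_6 = 10489^2 mod 12673 = 4808.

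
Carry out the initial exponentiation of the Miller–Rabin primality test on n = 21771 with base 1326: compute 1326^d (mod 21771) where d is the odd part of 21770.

n − 1 = 21770 = 2^1 · 10885, so s = 1 and d = 10885.
1326^10885 mod 21771 = 14418.

14418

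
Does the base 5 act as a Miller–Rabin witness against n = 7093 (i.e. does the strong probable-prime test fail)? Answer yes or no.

yes

n − 1 = 7092 = 2^2 · 1773, so s = 2 and d = 1773.
x_0 = 5^1773 mod 7093 = 1392.
x_0 is neither 1 nor 7092, so continue squaring.
x_1 = 1392^2 mod 7093 = 1275.
Reached i = s−1 = 1 without hitting −1: 5 is a Miller–Rabin witness and 7093 is composite.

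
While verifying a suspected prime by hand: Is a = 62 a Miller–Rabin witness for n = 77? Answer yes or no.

n − 1 = 76 = 2^2 · 19, so s = 2 and d = 19.
Repeated squaring mod 77: 62^1 ≡ 62, 62^2 ≡ 71, 62^4 ≡ 36, 62^8 ≡ 64, 62^16 ≡ 15.
19 = 16 + 2 + 1, so 62^19 ≡ 15·71·62 ≡ 41 (mod 77).
x_0 = 62^19 mod 77 = 41.
x_0 is neither 1 nor 76, so continue squaring.
x_1 = 41^2 mod 77 = 64.
Reached i = s−1 = 1 without hitting −1: 62 is a Miller–Rabin witness and 77 is composite.

yes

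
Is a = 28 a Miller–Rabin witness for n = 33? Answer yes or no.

yes

n − 1 = 32 = 2^5 · 1, so s = 5 and d = 1.
x_0 = 28^1 mod 33 = 28.
x_0 is neither 1 nor 32, so continue squaring.
x_1 = 28^2 mod 33 = 25.
x_2 = 25^2 mod 33 = 31.
x_3 = 31^2 mod 33 = 4.
x_4 = 4^2 mod 33 = 16.
Reached i = s−1 = 4 without hitting −1: 28 is a Miller–Rabin witness and 33 is composite.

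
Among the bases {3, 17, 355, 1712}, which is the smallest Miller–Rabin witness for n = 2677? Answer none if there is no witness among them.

n − 1 = 2676 = 2^2 · 669, so s = 2 and d = 669.
Base 3: x_0 = 3^669 mod 2677 = 1. x_0 = 1, so 3 is not a witness.
Base 17: x_0 = 17^669 mod 2677 = 1. x_0 = 1, so 17 is not a witness.
Base 355: x_0 = 355^669 mod 2677 = 550. x_0 is neither 1 nor 2676, so continue squaring. x_1 = 550^2 mod 2677 = 2676. x_1 ≡ −1, so 355 is not a witness.
Base 1712: x_0 = 1712^669 mod 2677 = 2127. x_0 is neither 1 nor 2676, so continue squaring. x_1 = 2127^2 mod 2677 = 2676. x_1 ≡ −1, so 1712 is not a witness.
No listed base is a witness for 2677.

none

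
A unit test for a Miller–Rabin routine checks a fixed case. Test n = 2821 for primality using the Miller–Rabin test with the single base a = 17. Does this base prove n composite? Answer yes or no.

n − 1 = 2820 = 2^2 · 705, so s = 2 and d = 705.
x_0 = 17^705 mod 2821 = 2820.
x_0 = 2820 ≡ −1, so 17 is not a witness.

no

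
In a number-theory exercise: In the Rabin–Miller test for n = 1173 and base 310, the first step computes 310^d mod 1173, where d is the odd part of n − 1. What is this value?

973

n − 1 = 1172 = 2^2 · 293, so s = 2 and d = 293.
310^293 mod 1173 = 973.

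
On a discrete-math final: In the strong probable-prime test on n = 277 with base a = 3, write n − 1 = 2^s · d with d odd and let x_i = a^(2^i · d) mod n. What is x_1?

n − 1 = 276 = 2^2 · 69, so s = 2 and d = 69.
Repeated squaring mod 277: 3^1 ≡ 3, 3^2 ≡ 9, 3^4 ≡ 81, 3^8 ≡ 190, 3^16 ≡ 90, 3^32 ≡ 67, 3^64 ≡ 57.
69 = 64 + 4 + 1, so 3^69 ≡ 57·81·3 ≡ 1 (mod 277).
x_0 = 1.
x_1 = 1^2 mod 277 = 1.

1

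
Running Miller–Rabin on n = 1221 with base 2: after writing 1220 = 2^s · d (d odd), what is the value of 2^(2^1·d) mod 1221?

n − 1 = 1220 = 2^2 · 305, so s = 2 and d = 305.
x_0 = 2^305 mod 1221 = 758.
x_1 = 758^2 mod 1221 = 694.

694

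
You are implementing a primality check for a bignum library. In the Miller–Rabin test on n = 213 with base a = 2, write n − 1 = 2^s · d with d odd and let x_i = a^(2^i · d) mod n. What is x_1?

73

n − 1 = 212 = 2^2 · 53, so s = 2 and d = 53.
x_0 = 2^53 mod 213 = 83.
x_1 = 83^2 mod 213 = 73.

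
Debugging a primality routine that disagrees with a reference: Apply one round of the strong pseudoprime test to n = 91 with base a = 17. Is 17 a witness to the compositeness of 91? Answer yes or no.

n − 1 = 90 = 2^1 · 45, so s = 1 and d = 45.
x_0 = 17^45 mod 91 = 90.
x_0 = 90 ≡ −1, so 17 is not a witness.

no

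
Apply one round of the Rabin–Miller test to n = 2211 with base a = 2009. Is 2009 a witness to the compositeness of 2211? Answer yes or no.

n − 1 = 2210 = 2^1 · 1105, so s = 1 and d = 1105.
By repeated squaring, 2009^1105 ≡ 2210 (mod 2211).
x_0 = 2009^1105 mod 2211 = 2210.
x_0 = 2210 ≡ −1, so 2009 is not a witness.

no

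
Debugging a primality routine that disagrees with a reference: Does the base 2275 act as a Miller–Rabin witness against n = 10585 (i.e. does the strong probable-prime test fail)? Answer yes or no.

n − 1 = 10584 = 2^3 · 1323, so s = 3 and d = 1323.
x_0 = 2275^1323 mod 10585 = 2290.
x_0 is neither 1 nor 10584, so continue squaring.
x_1 = 2290^2 mod 10585 = 4525.
x_2 = 4525^2 mod 10585 = 4235.
Reached i = s−1 = 2 without hitting −1: 2275 is a Miller–Rabin witness and 10585 is composite.

yes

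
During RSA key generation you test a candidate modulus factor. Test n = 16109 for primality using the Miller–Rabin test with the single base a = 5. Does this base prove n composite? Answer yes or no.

yes

n − 1 = 16108 = 2^2 · 4027, so s = 2 and d = 4027.
By repeated squaring, 5^4027 ≡ 14413 (mod 16109).
x_0 = 5^4027 mod 16109 = 14413.
x_0 is neither 1 nor 16108, so continue squaring.
x_1 = 14413^2 mod 16109 = 9014.
Reached i = s−1 = 1 without hitting −1: 5 is a Miller–Rabin witness and 16109 is composite.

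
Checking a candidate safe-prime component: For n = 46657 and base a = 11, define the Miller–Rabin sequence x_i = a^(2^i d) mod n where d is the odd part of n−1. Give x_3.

23570

n − 1 = 46656 = 2^6 · 729, so s = 6 and d = 729.
x_0 = 11^729 mod 46657 = 42882.
x_1 = 42882^2 mod 46657 = 20240.
x_2 = 20240^2 mod 46657 = 9140.
x_3 = 9140^2 mod 46657 = 23570.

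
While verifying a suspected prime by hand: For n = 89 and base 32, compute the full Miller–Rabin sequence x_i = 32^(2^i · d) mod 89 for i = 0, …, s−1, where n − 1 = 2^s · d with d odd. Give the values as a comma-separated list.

1, 1, 1

n − 1 = 88 = 2^3 · 11, so s = 3 and d = 11.
x_0 = 32^11 mod 89 = 1.
x_1 = 1^2 mod 89 = 1.
x_2 = 1^2 mod 89 = 1.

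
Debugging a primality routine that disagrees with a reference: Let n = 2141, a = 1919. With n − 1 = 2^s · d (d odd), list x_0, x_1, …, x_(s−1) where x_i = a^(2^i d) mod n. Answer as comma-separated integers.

419, 2140

n − 1 = 2140 = 2^2 · 535, so s = 2 and d = 535.
x_0 = 1919^535 mod 2141 = 419.
x_1 = 419^2 mod 2141 = 2140.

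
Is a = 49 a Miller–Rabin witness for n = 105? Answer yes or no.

yes

n − 1 = 104 = 2^3 · 13, so s = 3 and d = 13.
x_0 = 49^13 mod 105 = 49.
x_0 is neither 1 nor 104, so continue squaring.
x_1 = 49^2 mod 105 = 91.
x_2 = 91^2 mod 105 = 91.
Reached i = s−1 = 2 without hitting −1: 49 is a Miller–Rabin witness and 105 is composite.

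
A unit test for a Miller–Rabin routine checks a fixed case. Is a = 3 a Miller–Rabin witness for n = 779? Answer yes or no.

yes

n − 1 = 778 = 2^1 · 389, so s = 1 and d = 389.
x_0 = 3^389 mod 779 = 694.
x_0 ∉ {1, 778} and s = 1, so 3 is a Miller–Rabin witness and 779 is composite.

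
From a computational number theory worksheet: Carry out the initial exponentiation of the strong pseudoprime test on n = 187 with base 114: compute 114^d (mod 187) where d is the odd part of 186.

n − 1 = 186 = 2^1 · 93, so s = 1 and d = 93.
By repeated squaring, 114^93 ≡ 31 (mod 187).

31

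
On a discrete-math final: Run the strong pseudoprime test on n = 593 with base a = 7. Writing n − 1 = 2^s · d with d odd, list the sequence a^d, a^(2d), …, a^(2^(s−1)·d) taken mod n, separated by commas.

n − 1 = 592 = 2^4 · 37, so s = 4 and d = 37.
x_0 = 7^37 mod 593 = 499.
x_1 = 499^2 mod 593 = 534.
x_2 = 534^2 mod 593 = 516.
x_3 = 516^2 mod 593 = 592.

499, 534, 516, 592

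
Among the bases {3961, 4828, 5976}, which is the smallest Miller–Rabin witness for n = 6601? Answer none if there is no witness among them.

none

n − 1 = 6600 = 2^3 · 825, so s = 3 and d = 825.
Base 3961: x_0 = 3961^825 mod 6601 = 6600. x_0 = 6600 ≡ −1, so 3961 is not a witness.
Base 4828: x_0 = 4828^825 mod 6601 = 6600. x_0 = 6600 ≡ −1, so 4828 is not a witness.
Base 5976: x_0 = 5976^825 mod 6601 = 6600. x_0 = 6600 ≡ −1, so 5976 is not a witness.
No listed base is a witness for 6601.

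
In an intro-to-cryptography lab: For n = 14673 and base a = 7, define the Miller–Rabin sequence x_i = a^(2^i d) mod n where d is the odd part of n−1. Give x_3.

n − 1 = 14672 = 2^4 · 917, so s = 4 and d = 917.
By repeated squaring, 7^917 ≡ 6952 (mod 14673).
x_0 = 6952.
x_1 = 6952^2 mod 14673 = 12115.
x_2 = 12115^2 mod 14673 = 13879.
x_3 = 13879^2 mod 14673 = 14170.

14170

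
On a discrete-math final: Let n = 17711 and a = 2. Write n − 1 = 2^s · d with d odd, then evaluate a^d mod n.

n − 1 = 17710 = 2^1 · 8855, so s = 1 and d = 8855.
2^8855 mod 17711 = 4540.

4540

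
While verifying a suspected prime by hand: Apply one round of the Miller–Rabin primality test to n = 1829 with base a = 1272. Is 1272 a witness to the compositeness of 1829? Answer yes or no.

yes

n − 1 = 1828 = 2^2 · 457, so s = 2 and d = 457.
x_0 = 1272^457 mod 1829 = 745.
x_0 is neither 1 nor 1828, so continue squaring.
x_1 = 745^2 mod 1829 = 838.
Reached i = s−1 = 1 without hitting −1: 1272 is a Miller–Rabin witness and 1829 is composite.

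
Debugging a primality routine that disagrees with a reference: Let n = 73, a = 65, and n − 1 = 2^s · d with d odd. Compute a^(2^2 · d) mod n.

1

n − 1 = 72 = 2^3 · 9, so s = 3 and d = 9.
x_0 = 65^9 mod 73 = 72.
x_1 = 72^2 mod 73 = 1.
x_2 = 1^2 mod 73 = 1.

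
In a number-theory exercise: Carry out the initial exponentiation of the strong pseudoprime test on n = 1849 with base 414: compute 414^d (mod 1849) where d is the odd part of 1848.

n − 1 = 1848 = 2^3 · 231, so s = 3 and d = 231.
414^231 mod 1849 = 816.

816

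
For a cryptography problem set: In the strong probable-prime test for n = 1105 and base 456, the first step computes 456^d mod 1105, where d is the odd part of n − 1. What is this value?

n − 1 = 1104 = 2^4 · 69, so s = 4 and d = 69.
By repeated squaring, 456^69 ≡ 131 (mod 1105).

131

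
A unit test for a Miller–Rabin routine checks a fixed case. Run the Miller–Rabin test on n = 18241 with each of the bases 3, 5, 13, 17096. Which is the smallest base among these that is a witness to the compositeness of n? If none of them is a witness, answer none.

3

n − 1 = 18240 = 2^6 · 285, so s = 6 and d = 285.
Base 3: x_0 = 3^285 mod 18241 = 9668. x_0 is neither 1 nor 18240, so continue squaring. x_1 = 9668^2 mod 18241 = 3340. x_2 = 3340^2 mod 18241 = 10349. x_3 = 10349^2 mod 18241 = 8890. x_4 = 8890^2 mod 18241 = 12088. x_5 = 12088^2 mod 18241 = 9334. Reached i = s−1 = 5 without hitting −1: 3 is a Miller–Rabin witness and 18241 is composite.
Base 5: x_0 = 5^285 mod 18241 = 1414. x_0 is neither 1 nor 18240, so continue squaring. x_1 = 1414^2 mod 18241 = 11127. x_2 = 11127^2 mod 18241 = 8462. x_3 = 8462^2 mod 18241 = 9519. x_4 = 9519^2 mod 18241 = 8314. x_5 = 8314^2 mod 18241 = 7447. Reached i = s−1 = 5 without hitting −1: 5 is a Miller–Rabin witness and 18241 is composite.
Base 13: x_0 = 13^285 mod 18241 = 9924. x_0 is neither 1 nor 18240, so continue squaring. x_1 = 9924^2 mod 18241 = 2617. x_2 = 2617^2 mod 18241 = 8314. x_3 = 8314^2 mod 18241 = 7447. x_4 = 7447^2 mod 18241 = 5169. x_5 = 5169^2 mod 18241 = 13737. Reached i = s−1 = 5 without hitting −1: 13 is a Miller–Rabin witness and 18241 is composite.
Base 17096: x_0 = 17096^285 mod 18241 = 1605. x_0 is neither 1 nor 18240, so continue squaring. x_1 = 1605^2 mod 18241 = 4044. x_2 = 4044^2 mod 18241 = 10000. x_3 = 10000^2 mod 18241 = 2838. x_4 = 2838^2 mod 18241 = 9963. x_5 = 9963^2 mod 18241 = 12088. Reached i = s−1 = 5 without hitting −1: 17096 is a Miller–Rabin witness and 18241 is composite.
The smallest witness among the given bases is 3.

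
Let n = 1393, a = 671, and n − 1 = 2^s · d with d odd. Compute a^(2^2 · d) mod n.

260

n − 1 = 1392 = 2^4 · 87, so s = 4 and d = 87.
x_0 = 671^87 mod 1393 = 874.
x_1 = 874^2 mod 1393 = 512.
x_2 = 512^2 mod 1393 = 260.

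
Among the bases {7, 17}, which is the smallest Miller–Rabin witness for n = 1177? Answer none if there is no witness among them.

7

n − 1 = 1176 = 2^3 · 147, so s = 3 and d = 147.
Base 7: x_0 = 7^147 mod 1177 = 94. x_0 is neither 1 nor 1176, so continue squaring. x_1 = 94^2 mod 1177 = 597. x_2 = 597^2 mod 1177 = 955. Reached i = s−1 = 2 without hitting −1: 7 is a Miller–Rabin witness and 1177 is composite.
Base 17: x_0 = 17^147 mod 1177 = 129. x_0 is neither 1 nor 1176, so continue squaring. x_1 = 129^2 mod 1177 = 163. x_2 = 163^2 mod 1177 = 675. Reached i = s−1 = 2 without hitting −1: 17 is a Miller–Rabin witness and 1177 is composite.
The smallest witness among the given bases is 7.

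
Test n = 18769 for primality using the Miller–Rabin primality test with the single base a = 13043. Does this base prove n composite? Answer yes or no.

n − 1 = 18768 = 2^4 · 1173, so s = 4 and d = 1173.
x_0 = 13043^1173 mod 18769 = 722.
x_0 is neither 1 nor 18768, so continue squaring.
x_1 = 722^2 mod 18769 = 14521.
x_2 = 14521^2 mod 18769 = 8495.
x_3 = 8495^2 mod 18769 = 16989.
Reached i = s−1 = 3 without hitting −1: 13043 is a Miller–Rabin witness and 18769 is composite.

yes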